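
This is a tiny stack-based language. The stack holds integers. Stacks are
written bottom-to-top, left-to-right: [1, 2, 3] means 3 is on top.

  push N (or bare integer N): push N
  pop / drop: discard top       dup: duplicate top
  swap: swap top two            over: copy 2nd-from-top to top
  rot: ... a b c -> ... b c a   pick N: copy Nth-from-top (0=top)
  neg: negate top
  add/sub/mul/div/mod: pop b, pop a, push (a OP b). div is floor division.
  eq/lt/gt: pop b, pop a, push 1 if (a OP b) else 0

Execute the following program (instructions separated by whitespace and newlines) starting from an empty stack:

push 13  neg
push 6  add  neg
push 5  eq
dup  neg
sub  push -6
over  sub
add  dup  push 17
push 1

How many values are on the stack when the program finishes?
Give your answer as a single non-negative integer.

Answer: 4

Derivation:
After 'push 13': stack = [13] (depth 1)
After 'neg': stack = [-13] (depth 1)
After 'push 6': stack = [-13, 6] (depth 2)
After 'add': stack = [-7] (depth 1)
After 'neg': stack = [7] (depth 1)
After 'push 5': stack = [7, 5] (depth 2)
After 'eq': stack = [0] (depth 1)
After 'dup': stack = [0, 0] (depth 2)
After 'neg': stack = [0, 0] (depth 2)
After 'sub': stack = [0] (depth 1)
After 'push -6': stack = [0, -6] (depth 2)
After 'over': stack = [0, -6, 0] (depth 3)
After 'sub': stack = [0, -6] (depth 2)
After 'add': stack = [-6] (depth 1)
After 'dup': stack = [-6, -6] (depth 2)
After 'push 17': stack = [-6, -6, 17] (depth 3)
After 'push 1': stack = [-6, -6, 17, 1] (depth 4)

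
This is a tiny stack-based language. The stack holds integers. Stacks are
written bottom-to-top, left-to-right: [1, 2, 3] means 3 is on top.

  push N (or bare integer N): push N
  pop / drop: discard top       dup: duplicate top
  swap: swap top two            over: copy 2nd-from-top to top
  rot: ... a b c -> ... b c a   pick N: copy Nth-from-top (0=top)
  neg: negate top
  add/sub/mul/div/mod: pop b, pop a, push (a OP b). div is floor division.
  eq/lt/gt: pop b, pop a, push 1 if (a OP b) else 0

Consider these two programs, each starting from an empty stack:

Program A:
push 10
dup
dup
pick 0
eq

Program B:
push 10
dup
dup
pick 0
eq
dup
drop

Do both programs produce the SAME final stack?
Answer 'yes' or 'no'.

Program A trace:
  After 'push 10': [10]
  After 'dup': [10, 10]
  After 'dup': [10, 10, 10]
  After 'pick 0': [10, 10, 10, 10]
  After 'eq': [10, 10, 1]
Program A final stack: [10, 10, 1]

Program B trace:
  After 'push 10': [10]
  After 'dup': [10, 10]
  After 'dup': [10, 10, 10]
  After 'pick 0': [10, 10, 10, 10]
  After 'eq': [10, 10, 1]
  After 'dup': [10, 10, 1, 1]
  After 'drop': [10, 10, 1]
Program B final stack: [10, 10, 1]
Same: yes

Answer: yes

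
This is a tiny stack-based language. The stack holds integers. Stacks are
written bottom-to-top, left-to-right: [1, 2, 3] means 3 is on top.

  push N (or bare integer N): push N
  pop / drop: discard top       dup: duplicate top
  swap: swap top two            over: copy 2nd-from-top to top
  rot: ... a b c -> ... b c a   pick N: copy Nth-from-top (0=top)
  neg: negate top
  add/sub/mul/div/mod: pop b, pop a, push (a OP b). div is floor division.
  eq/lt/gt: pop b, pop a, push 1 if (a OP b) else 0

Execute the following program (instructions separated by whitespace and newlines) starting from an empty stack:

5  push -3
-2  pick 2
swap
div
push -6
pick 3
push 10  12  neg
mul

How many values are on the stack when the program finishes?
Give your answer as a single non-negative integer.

Answer: 6

Derivation:
After 'push 5': stack = [5] (depth 1)
After 'push -3': stack = [5, -3] (depth 2)
After 'push -2': stack = [5, -3, -2] (depth 3)
After 'pick 2': stack = [5, -3, -2, 5] (depth 4)
After 'swap': stack = [5, -3, 5, -2] (depth 4)
After 'div': stack = [5, -3, -3] (depth 3)
After 'push -6': stack = [5, -3, -3, -6] (depth 4)
After 'pick 3': stack = [5, -3, -3, -6, 5] (depth 5)
After 'push 10': stack = [5, -3, -3, -6, 5, 10] (depth 6)
After 'push 12': stack = [5, -3, -3, -6, 5, 10, 12] (depth 7)
After 'neg': stack = [5, -3, -3, -6, 5, 10, -12] (depth 7)
After 'mul': stack = [5, -3, -3, -6, 5, -120] (depth 6)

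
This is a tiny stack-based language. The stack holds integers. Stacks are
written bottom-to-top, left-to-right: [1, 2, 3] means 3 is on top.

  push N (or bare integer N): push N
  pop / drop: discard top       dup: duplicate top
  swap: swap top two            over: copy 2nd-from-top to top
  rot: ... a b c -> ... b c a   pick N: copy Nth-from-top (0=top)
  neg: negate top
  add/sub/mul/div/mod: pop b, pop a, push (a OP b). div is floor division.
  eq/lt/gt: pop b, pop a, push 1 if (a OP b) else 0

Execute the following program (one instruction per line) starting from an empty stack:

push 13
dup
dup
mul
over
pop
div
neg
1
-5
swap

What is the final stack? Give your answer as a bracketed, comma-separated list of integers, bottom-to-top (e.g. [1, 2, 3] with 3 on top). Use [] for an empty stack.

After 'push 13': [13]
After 'dup': [13, 13]
After 'dup': [13, 13, 13]
After 'mul': [13, 169]
After 'over': [13, 169, 13]
After 'pop': [13, 169]
After 'div': [0]
After 'neg': [0]
After 'push 1': [0, 1]
After 'push -5': [0, 1, -5]
After 'swap': [0, -5, 1]

Answer: [0, -5, 1]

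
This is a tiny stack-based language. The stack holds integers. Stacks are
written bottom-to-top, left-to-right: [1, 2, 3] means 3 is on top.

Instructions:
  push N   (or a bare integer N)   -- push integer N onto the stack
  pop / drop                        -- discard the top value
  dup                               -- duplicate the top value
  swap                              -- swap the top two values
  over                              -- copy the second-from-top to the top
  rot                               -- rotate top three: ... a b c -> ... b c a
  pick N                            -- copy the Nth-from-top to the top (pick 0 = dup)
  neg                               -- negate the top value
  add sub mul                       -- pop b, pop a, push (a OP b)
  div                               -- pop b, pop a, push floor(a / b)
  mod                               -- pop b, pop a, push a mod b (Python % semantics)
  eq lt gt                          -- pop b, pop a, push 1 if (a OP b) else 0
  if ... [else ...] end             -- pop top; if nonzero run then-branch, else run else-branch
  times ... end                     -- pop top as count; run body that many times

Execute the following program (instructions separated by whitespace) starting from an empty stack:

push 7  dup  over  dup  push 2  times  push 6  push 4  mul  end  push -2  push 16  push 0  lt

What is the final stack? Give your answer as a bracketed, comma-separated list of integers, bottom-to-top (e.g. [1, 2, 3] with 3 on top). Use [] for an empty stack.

Answer: [7, 7, 7, 7, 24, 24, -2, 0]

Derivation:
After 'push 7': [7]
After 'dup': [7, 7]
After 'over': [7, 7, 7]
After 'dup': [7, 7, 7, 7]
After 'push 2': [7, 7, 7, 7, 2]
After 'times': [7, 7, 7, 7]
After 'push 6': [7, 7, 7, 7, 6]
After 'push 4': [7, 7, 7, 7, 6, 4]
After 'mul': [7, 7, 7, 7, 24]
After 'push 6': [7, 7, 7, 7, 24, 6]
After 'push 4': [7, 7, 7, 7, 24, 6, 4]
After 'mul': [7, 7, 7, 7, 24, 24]
After 'push -2': [7, 7, 7, 7, 24, 24, -2]
After 'push 16': [7, 7, 7, 7, 24, 24, -2, 16]
After 'push 0': [7, 7, 7, 7, 24, 24, -2, 16, 0]
After 'lt': [7, 7, 7, 7, 24, 24, -2, 0]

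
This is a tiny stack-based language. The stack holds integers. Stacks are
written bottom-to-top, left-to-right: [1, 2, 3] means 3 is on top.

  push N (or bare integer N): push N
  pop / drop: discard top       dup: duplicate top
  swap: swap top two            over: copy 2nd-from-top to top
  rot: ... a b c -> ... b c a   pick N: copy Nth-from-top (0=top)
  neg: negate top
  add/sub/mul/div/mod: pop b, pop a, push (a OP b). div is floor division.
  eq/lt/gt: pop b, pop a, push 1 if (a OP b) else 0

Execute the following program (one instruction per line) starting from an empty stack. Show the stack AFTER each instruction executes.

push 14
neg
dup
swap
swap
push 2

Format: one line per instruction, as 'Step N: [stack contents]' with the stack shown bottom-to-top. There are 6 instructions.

Step 1: [14]
Step 2: [-14]
Step 3: [-14, -14]
Step 4: [-14, -14]
Step 5: [-14, -14]
Step 6: [-14, -14, 2]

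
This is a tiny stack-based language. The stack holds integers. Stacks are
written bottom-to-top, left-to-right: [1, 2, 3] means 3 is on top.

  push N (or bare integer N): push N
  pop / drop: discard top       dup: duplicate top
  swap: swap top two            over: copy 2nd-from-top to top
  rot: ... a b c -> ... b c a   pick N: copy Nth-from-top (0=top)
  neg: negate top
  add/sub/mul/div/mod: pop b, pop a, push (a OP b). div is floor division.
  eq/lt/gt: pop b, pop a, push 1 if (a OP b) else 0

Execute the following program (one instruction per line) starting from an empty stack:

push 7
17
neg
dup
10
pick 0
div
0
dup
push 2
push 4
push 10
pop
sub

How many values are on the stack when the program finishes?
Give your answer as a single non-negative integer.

After 'push 7': stack = [7] (depth 1)
After 'push 17': stack = [7, 17] (depth 2)
After 'neg': stack = [7, -17] (depth 2)
After 'dup': stack = [7, -17, -17] (depth 3)
After 'push 10': stack = [7, -17, -17, 10] (depth 4)
After 'pick 0': stack = [7, -17, -17, 10, 10] (depth 5)
After 'div': stack = [7, -17, -17, 1] (depth 4)
After 'push 0': stack = [7, -17, -17, 1, 0] (depth 5)
After 'dup': stack = [7, -17, -17, 1, 0, 0] (depth 6)
After 'push 2': stack = [7, -17, -17, 1, 0, 0, 2] (depth 7)
After 'push 4': stack = [7, -17, -17, 1, 0, 0, 2, 4] (depth 8)
After 'push 10': stack = [7, -17, -17, 1, 0, 0, 2, 4, 10] (depth 9)
After 'pop': stack = [7, -17, -17, 1, 0, 0, 2, 4] (depth 8)
After 'sub': stack = [7, -17, -17, 1, 0, 0, -2] (depth 7)

Answer: 7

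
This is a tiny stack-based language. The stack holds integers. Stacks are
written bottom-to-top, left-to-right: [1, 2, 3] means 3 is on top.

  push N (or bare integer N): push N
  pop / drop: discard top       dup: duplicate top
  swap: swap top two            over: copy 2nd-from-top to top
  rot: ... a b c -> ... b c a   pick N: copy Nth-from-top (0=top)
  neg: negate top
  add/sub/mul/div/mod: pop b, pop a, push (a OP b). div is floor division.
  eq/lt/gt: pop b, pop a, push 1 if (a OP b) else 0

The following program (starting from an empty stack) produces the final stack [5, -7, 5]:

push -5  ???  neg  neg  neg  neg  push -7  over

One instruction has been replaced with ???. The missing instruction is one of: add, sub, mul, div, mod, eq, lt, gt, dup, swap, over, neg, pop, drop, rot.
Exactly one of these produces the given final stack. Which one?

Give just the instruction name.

Stack before ???: [-5]
Stack after ???:  [5]
The instruction that transforms [-5] -> [5] is: neg

Answer: neg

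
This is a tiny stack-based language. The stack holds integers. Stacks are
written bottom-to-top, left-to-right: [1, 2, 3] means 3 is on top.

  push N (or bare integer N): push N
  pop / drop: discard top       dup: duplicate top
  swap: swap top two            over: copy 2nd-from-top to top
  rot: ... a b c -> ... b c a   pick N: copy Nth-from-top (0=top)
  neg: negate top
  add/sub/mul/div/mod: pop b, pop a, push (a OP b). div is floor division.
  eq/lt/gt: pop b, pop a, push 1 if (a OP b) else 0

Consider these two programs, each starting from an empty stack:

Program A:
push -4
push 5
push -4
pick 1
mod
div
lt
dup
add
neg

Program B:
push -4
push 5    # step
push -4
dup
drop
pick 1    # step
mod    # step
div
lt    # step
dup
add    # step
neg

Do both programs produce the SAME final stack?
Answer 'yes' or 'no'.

Answer: yes

Derivation:
Program A trace:
  After 'push -4': [-4]
  After 'push 5': [-4, 5]
  After 'push -4': [-4, 5, -4]
  After 'pick 1': [-4, 5, -4, 5]
  After 'mod': [-4, 5, 1]
  After 'div': [-4, 5]
  After 'lt': [1]
  After 'dup': [1, 1]
  After 'add': [2]
  After 'neg': [-2]
Program A final stack: [-2]

Program B trace:
  After 'push -4': [-4]
  After 'push 5': [-4, 5]
  After 'push -4': [-4, 5, -4]
  After 'dup': [-4, 5, -4, -4]
  After 'drop': [-4, 5, -4]
  After 'pick 1': [-4, 5, -4, 5]
  After 'mod': [-4, 5, 1]
  After 'div': [-4, 5]
  After 'lt': [1]
  After 'dup': [1, 1]
  After 'add': [2]
  After 'neg': [-2]
Program B final stack: [-2]
Same: yes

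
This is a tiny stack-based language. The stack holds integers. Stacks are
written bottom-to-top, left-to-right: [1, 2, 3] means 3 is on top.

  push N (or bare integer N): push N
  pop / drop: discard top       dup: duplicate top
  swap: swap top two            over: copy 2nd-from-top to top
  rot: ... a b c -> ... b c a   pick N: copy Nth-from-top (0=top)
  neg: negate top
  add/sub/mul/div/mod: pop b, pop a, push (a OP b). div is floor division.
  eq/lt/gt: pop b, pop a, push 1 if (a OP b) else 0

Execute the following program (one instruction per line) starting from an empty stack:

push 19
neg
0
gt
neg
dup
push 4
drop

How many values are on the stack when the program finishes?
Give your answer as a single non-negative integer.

Answer: 2

Derivation:
After 'push 19': stack = [19] (depth 1)
After 'neg': stack = [-19] (depth 1)
After 'push 0': stack = [-19, 0] (depth 2)
After 'gt': stack = [0] (depth 1)
After 'neg': stack = [0] (depth 1)
After 'dup': stack = [0, 0] (depth 2)
After 'push 4': stack = [0, 0, 4] (depth 3)
After 'drop': stack = [0, 0] (depth 2)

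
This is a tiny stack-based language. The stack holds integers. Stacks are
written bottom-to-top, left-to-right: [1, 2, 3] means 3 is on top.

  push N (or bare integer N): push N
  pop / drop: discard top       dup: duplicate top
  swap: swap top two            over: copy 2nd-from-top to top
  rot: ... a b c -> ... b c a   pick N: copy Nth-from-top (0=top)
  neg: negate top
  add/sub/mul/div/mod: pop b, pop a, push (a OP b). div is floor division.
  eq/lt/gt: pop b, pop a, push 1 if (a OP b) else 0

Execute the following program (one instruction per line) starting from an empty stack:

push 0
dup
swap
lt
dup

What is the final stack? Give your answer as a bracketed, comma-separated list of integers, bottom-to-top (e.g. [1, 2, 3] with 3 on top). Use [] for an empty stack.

Answer: [0, 0]

Derivation:
After 'push 0': [0]
After 'dup': [0, 0]
After 'swap': [0, 0]
After 'lt': [0]
After 'dup': [0, 0]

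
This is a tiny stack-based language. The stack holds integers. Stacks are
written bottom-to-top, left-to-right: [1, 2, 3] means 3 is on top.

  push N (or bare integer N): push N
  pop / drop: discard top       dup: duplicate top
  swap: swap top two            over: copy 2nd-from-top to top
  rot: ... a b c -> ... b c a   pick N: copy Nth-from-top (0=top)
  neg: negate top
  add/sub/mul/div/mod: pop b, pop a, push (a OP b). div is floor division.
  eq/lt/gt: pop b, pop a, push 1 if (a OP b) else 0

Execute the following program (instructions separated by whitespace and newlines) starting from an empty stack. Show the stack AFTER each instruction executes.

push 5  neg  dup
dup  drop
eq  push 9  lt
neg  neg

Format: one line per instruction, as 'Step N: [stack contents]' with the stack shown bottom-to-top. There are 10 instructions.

Step 1: [5]
Step 2: [-5]
Step 3: [-5, -5]
Step 4: [-5, -5, -5]
Step 5: [-5, -5]
Step 6: [1]
Step 7: [1, 9]
Step 8: [1]
Step 9: [-1]
Step 10: [1]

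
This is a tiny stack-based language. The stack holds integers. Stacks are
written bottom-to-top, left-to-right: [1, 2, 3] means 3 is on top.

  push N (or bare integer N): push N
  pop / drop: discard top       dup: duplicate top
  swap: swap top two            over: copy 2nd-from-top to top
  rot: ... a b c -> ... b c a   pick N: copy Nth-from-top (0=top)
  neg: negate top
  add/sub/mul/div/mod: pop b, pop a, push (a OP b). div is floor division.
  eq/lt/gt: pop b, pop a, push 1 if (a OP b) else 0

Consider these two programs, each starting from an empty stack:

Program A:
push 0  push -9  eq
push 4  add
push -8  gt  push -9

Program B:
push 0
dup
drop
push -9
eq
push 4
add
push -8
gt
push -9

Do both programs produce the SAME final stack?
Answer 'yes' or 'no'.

Answer: yes

Derivation:
Program A trace:
  After 'push 0': [0]
  After 'push -9': [0, -9]
  After 'eq': [0]
  After 'push 4': [0, 4]
  After 'add': [4]
  After 'push -8': [4, -8]
  After 'gt': [1]
  After 'push -9': [1, -9]
Program A final stack: [1, -9]

Program B trace:
  After 'push 0': [0]
  After 'dup': [0, 0]
  After 'drop': [0]
  After 'push -9': [0, -9]
  After 'eq': [0]
  After 'push 4': [0, 4]
  After 'add': [4]
  After 'push -8': [4, -8]
  After 'gt': [1]
  After 'push -9': [1, -9]
Program B final stack: [1, -9]
Same: yes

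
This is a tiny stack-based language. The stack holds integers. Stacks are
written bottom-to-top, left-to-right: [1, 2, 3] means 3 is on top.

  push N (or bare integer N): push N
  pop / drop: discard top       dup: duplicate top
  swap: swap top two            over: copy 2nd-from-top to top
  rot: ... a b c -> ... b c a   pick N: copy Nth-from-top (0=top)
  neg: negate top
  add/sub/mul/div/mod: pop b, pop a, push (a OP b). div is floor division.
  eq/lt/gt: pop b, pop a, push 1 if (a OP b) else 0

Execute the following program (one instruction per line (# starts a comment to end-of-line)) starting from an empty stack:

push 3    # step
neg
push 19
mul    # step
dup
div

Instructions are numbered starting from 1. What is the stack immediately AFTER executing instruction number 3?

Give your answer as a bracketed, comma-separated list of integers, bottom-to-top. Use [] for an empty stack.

Step 1 ('push 3'): [3]
Step 2 ('neg'): [-3]
Step 3 ('push 19'): [-3, 19]

Answer: [-3, 19]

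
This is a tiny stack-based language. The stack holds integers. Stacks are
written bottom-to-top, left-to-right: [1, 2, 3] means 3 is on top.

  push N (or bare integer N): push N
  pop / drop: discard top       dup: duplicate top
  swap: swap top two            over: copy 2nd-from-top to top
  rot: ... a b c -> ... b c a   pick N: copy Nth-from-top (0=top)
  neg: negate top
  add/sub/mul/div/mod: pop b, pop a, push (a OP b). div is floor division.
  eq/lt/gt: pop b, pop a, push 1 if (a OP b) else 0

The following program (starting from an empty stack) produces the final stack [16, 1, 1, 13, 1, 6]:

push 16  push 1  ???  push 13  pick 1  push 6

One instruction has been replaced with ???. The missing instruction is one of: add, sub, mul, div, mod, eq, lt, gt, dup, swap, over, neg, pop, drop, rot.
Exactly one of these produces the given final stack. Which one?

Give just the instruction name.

Answer: dup

Derivation:
Stack before ???: [16, 1]
Stack after ???:  [16, 1, 1]
The instruction that transforms [16, 1] -> [16, 1, 1] is: dup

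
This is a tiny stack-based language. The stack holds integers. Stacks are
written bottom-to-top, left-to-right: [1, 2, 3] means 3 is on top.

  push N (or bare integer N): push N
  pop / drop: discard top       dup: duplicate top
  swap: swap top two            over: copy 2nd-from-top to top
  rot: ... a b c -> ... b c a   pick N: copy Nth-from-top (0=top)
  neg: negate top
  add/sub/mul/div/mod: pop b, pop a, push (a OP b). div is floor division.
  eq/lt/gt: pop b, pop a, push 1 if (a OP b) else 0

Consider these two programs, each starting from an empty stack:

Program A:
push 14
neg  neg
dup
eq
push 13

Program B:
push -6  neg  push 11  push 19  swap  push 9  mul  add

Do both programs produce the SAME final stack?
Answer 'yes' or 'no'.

Program A trace:
  After 'push 14': [14]
  After 'neg': [-14]
  After 'neg': [14]
  After 'dup': [14, 14]
  After 'eq': [1]
  After 'push 13': [1, 13]
Program A final stack: [1, 13]

Program B trace:
  After 'push -6': [-6]
  After 'neg': [6]
  After 'push 11': [6, 11]
  After 'push 19': [6, 11, 19]
  After 'swap': [6, 19, 11]
  After 'push 9': [6, 19, 11, 9]
  After 'mul': [6, 19, 99]
  After 'add': [6, 118]
Program B final stack: [6, 118]
Same: no

Answer: no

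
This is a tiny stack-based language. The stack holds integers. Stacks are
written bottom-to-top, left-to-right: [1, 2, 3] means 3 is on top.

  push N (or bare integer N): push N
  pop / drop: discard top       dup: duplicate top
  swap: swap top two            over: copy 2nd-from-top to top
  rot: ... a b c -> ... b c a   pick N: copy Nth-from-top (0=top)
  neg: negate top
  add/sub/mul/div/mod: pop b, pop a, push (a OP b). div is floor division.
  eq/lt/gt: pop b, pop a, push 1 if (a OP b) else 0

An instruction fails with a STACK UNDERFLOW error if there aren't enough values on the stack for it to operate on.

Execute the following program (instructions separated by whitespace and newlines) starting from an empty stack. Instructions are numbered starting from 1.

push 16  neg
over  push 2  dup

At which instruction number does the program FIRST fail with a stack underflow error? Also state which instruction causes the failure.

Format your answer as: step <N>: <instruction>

Step 1 ('push 16'): stack = [16], depth = 1
Step 2 ('neg'): stack = [-16], depth = 1
Step 3 ('over'): needs 2 value(s) but depth is 1 — STACK UNDERFLOW

Answer: step 3: over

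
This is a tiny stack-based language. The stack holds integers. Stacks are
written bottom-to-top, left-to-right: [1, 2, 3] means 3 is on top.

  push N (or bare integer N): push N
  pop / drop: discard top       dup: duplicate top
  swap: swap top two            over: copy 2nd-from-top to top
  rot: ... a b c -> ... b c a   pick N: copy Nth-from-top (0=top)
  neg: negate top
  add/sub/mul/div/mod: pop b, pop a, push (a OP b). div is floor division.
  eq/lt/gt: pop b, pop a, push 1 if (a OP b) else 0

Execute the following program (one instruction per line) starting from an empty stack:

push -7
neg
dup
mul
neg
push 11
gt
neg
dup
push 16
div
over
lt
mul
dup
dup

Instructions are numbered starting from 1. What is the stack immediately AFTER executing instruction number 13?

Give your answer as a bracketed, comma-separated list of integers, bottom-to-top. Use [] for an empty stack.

Step 1 ('push -7'): [-7]
Step 2 ('neg'): [7]
Step 3 ('dup'): [7, 7]
Step 4 ('mul'): [49]
Step 5 ('neg'): [-49]
Step 6 ('push 11'): [-49, 11]
Step 7 ('gt'): [0]
Step 8 ('neg'): [0]
Step 9 ('dup'): [0, 0]
Step 10 ('push 16'): [0, 0, 16]
Step 11 ('div'): [0, 0]
Step 12 ('over'): [0, 0, 0]
Step 13 ('lt'): [0, 0]

Answer: [0, 0]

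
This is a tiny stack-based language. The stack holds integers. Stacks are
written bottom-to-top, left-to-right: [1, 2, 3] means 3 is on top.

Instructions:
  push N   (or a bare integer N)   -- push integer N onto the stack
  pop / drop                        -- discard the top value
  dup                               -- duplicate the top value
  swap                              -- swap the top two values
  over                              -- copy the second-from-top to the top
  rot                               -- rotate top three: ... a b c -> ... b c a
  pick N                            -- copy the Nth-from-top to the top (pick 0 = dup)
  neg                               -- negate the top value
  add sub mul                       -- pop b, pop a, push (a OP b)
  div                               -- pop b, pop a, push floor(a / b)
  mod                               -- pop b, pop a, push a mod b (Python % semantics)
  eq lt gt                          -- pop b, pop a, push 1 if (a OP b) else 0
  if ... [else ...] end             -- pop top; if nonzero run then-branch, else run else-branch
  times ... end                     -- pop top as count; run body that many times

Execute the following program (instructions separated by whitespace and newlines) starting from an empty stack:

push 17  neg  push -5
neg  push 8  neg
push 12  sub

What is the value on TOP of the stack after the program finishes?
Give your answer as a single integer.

Answer: -20

Derivation:
After 'push 17': [17]
After 'neg': [-17]
After 'push -5': [-17, -5]
After 'neg': [-17, 5]
After 'push 8': [-17, 5, 8]
After 'neg': [-17, 5, -8]
After 'push 12': [-17, 5, -8, 12]
After 'sub': [-17, 5, -20]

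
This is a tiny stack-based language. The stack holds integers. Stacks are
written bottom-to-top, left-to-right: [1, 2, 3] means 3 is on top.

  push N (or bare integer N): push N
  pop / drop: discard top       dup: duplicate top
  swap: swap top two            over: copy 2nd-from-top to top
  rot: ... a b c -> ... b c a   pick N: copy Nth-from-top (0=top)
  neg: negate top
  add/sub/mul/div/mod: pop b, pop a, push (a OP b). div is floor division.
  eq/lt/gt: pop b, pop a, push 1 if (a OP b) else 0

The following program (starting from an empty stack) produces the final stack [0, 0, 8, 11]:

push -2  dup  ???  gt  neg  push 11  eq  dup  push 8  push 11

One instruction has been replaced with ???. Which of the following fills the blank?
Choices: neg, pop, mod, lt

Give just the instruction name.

Answer: neg

Derivation:
Stack before ???: [-2, -2]
Stack after ???:  [-2, 2]
Checking each choice:
  neg: MATCH
  pop: stack underflow (need 2, have 1)
  mod: stack underflow (need 2, have 1)
  lt: stack underflow (need 2, have 1)


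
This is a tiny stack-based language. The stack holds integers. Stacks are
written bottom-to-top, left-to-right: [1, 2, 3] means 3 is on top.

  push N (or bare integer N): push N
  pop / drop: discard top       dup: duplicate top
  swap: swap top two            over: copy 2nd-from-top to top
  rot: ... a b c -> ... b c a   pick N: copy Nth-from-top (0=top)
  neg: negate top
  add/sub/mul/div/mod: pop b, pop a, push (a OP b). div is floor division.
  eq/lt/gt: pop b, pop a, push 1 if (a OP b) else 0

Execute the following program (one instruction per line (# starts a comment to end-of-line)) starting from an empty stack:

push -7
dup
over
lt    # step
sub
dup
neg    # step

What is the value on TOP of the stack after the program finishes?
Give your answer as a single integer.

After 'push -7': [-7]
After 'dup': [-7, -7]
After 'over': [-7, -7, -7]
After 'lt': [-7, 0]
After 'sub': [-7]
After 'dup': [-7, -7]
After 'neg': [-7, 7]

Answer: 7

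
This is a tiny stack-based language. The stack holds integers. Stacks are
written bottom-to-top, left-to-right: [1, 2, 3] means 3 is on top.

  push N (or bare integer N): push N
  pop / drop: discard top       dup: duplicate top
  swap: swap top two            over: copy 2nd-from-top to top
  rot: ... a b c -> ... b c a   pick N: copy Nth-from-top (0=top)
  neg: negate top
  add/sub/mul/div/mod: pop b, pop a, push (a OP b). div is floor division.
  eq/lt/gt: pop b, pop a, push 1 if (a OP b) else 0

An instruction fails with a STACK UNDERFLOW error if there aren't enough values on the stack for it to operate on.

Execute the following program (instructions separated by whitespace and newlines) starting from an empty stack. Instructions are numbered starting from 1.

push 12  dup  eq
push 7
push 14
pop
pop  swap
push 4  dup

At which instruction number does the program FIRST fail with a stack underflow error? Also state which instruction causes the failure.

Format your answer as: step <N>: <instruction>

Step 1 ('push 12'): stack = [12], depth = 1
Step 2 ('dup'): stack = [12, 12], depth = 2
Step 3 ('eq'): stack = [1], depth = 1
Step 4 ('push 7'): stack = [1, 7], depth = 2
Step 5 ('push 14'): stack = [1, 7, 14], depth = 3
Step 6 ('pop'): stack = [1, 7], depth = 2
Step 7 ('pop'): stack = [1], depth = 1
Step 8 ('swap'): needs 2 value(s) but depth is 1 — STACK UNDERFLOW

Answer: step 8: swap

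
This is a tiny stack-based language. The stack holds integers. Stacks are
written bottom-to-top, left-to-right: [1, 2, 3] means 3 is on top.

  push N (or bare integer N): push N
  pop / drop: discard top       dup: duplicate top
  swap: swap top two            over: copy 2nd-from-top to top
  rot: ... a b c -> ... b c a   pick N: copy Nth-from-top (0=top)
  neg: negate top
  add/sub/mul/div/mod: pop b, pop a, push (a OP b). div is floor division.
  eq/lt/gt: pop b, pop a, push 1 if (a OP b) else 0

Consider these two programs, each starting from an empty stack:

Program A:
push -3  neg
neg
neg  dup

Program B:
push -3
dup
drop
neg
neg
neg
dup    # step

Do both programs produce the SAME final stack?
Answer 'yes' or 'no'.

Answer: yes

Derivation:
Program A trace:
  After 'push -3': [-3]
  After 'neg': [3]
  After 'neg': [-3]
  After 'neg': [3]
  After 'dup': [3, 3]
Program A final stack: [3, 3]

Program B trace:
  After 'push -3': [-3]
  After 'dup': [-3, -3]
  After 'drop': [-3]
  After 'neg': [3]
  After 'neg': [-3]
  After 'neg': [3]
  After 'dup': [3, 3]
Program B final stack: [3, 3]
Same: yes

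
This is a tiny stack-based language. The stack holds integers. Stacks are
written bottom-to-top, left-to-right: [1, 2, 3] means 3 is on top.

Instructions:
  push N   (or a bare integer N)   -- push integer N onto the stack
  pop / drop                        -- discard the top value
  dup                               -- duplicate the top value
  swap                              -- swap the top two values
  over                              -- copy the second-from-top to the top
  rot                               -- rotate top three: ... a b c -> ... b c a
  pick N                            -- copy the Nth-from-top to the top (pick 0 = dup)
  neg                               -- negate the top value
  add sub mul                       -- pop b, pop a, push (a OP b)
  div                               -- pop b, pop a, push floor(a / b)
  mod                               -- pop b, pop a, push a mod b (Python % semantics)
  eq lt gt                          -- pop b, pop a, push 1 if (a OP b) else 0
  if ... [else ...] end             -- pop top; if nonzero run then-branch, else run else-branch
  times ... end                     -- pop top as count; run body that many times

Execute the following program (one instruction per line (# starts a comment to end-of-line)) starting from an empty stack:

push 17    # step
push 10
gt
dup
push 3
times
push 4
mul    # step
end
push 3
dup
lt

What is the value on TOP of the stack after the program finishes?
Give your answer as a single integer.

After 'push 17': [17]
After 'push 10': [17, 10]
After 'gt': [1]
After 'dup': [1, 1]
After 'push 3': [1, 1, 3]
After 'times': [1, 1]
After 'push 4': [1, 1, 4]
After 'mul': [1, 4]
After 'push 4': [1, 4, 4]
After 'mul': [1, 16]
After 'push 4': [1, 16, 4]
After 'mul': [1, 64]
After 'push 3': [1, 64, 3]
After 'dup': [1, 64, 3, 3]
After 'lt': [1, 64, 0]

Answer: 0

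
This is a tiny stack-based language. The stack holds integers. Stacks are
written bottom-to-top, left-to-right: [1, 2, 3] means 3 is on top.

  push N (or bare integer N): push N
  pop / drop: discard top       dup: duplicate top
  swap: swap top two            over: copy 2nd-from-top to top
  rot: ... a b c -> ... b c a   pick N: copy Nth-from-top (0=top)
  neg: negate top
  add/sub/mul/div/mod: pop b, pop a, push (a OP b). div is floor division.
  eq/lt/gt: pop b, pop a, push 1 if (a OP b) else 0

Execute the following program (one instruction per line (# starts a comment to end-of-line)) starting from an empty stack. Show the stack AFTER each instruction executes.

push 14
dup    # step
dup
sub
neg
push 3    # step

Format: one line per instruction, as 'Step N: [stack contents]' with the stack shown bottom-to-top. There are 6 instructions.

Step 1: [14]
Step 2: [14, 14]
Step 3: [14, 14, 14]
Step 4: [14, 0]
Step 5: [14, 0]
Step 6: [14, 0, 3]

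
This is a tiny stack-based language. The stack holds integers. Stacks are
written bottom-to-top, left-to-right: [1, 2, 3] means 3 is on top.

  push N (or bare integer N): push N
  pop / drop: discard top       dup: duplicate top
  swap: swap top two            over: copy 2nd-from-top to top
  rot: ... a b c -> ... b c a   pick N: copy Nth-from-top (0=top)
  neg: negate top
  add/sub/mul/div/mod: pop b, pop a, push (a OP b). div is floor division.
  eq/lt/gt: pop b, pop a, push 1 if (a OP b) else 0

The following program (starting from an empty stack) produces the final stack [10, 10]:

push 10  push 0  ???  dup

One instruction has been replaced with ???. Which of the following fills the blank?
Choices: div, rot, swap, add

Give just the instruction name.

Answer: add

Derivation:
Stack before ???: [10, 0]
Stack after ???:  [10]
Checking each choice:
  div: division by zero
  rot: stack underflow (need 3, have 2)
  swap: produces [0, 10, 10]
  add: MATCH


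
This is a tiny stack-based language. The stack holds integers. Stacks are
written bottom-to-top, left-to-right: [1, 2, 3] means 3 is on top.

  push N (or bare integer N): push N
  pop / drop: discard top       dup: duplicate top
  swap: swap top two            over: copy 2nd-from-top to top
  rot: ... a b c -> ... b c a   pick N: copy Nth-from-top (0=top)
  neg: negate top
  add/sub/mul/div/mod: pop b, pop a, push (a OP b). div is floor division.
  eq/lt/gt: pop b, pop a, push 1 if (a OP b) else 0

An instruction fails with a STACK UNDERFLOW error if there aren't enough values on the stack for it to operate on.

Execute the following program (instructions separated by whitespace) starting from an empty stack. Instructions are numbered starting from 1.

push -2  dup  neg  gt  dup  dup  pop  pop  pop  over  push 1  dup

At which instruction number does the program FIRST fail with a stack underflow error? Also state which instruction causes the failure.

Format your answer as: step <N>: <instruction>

Step 1 ('push -2'): stack = [-2], depth = 1
Step 2 ('dup'): stack = [-2, -2], depth = 2
Step 3 ('neg'): stack = [-2, 2], depth = 2
Step 4 ('gt'): stack = [0], depth = 1
Step 5 ('dup'): stack = [0, 0], depth = 2
Step 6 ('dup'): stack = [0, 0, 0], depth = 3
Step 7 ('pop'): stack = [0, 0], depth = 2
Step 8 ('pop'): stack = [0], depth = 1
Step 9 ('pop'): stack = [], depth = 0
Step 10 ('over'): needs 2 value(s) but depth is 0 — STACK UNDERFLOW

Answer: step 10: over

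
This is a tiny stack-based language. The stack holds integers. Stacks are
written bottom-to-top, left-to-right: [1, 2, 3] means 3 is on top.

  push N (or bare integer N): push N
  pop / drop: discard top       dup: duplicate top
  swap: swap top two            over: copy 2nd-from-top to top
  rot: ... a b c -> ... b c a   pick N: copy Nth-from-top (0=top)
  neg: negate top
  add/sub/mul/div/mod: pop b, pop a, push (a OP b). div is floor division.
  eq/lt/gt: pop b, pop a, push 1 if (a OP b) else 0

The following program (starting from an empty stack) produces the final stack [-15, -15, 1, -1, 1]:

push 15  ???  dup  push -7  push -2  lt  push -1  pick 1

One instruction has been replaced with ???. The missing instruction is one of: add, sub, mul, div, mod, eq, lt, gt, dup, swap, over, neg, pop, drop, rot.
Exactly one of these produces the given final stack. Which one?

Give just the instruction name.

Stack before ???: [15]
Stack after ???:  [-15]
The instruction that transforms [15] -> [-15] is: neg

Answer: neg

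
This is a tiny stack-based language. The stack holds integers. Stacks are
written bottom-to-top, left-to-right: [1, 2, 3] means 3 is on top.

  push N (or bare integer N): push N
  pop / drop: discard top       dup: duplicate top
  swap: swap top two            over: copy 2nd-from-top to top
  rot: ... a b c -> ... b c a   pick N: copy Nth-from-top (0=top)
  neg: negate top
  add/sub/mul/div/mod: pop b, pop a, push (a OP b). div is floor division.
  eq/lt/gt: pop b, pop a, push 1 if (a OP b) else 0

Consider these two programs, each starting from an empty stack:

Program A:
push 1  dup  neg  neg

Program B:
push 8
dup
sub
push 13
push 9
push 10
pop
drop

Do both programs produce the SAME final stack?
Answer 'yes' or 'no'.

Answer: no

Derivation:
Program A trace:
  After 'push 1': [1]
  After 'dup': [1, 1]
  After 'neg': [1, -1]
  After 'neg': [1, 1]
Program A final stack: [1, 1]

Program B trace:
  After 'push 8': [8]
  After 'dup': [8, 8]
  After 'sub': [0]
  After 'push 13': [0, 13]
  After 'push 9': [0, 13, 9]
  After 'push 10': [0, 13, 9, 10]
  After 'pop': [0, 13, 9]
  After 'drop': [0, 13]
Program B final stack: [0, 13]
Same: no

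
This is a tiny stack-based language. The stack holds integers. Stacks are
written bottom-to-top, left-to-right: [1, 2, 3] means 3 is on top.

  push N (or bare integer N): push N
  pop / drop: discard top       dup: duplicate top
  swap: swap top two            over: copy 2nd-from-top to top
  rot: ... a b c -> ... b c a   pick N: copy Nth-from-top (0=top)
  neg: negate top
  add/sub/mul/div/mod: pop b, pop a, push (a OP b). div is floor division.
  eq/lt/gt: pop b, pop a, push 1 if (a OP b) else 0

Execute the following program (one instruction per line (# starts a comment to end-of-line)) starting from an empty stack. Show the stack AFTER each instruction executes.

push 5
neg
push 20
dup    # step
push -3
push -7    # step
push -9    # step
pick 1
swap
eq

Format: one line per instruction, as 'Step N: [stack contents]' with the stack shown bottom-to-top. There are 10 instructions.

Step 1: [5]
Step 2: [-5]
Step 3: [-5, 20]
Step 4: [-5, 20, 20]
Step 5: [-5, 20, 20, -3]
Step 6: [-5, 20, 20, -3, -7]
Step 7: [-5, 20, 20, -3, -7, -9]
Step 8: [-5, 20, 20, -3, -7, -9, -7]
Step 9: [-5, 20, 20, -3, -7, -7, -9]
Step 10: [-5, 20, 20, -3, -7, 0]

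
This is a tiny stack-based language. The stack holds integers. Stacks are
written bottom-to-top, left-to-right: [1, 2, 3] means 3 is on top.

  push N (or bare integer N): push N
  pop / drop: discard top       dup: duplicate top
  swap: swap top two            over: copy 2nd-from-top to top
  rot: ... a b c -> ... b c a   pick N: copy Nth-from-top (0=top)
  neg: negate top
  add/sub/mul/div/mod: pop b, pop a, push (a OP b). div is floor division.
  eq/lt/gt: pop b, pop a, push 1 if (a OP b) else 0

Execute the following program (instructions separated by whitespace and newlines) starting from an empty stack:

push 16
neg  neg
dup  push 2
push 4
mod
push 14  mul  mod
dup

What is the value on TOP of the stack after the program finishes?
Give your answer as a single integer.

After 'push 16': [16]
After 'neg': [-16]
After 'neg': [16]
After 'dup': [16, 16]
After 'push 2': [16, 16, 2]
After 'push 4': [16, 16, 2, 4]
After 'mod': [16, 16, 2]
After 'push 14': [16, 16, 2, 14]
After 'mul': [16, 16, 28]
After 'mod': [16, 16]
After 'dup': [16, 16, 16]

Answer: 16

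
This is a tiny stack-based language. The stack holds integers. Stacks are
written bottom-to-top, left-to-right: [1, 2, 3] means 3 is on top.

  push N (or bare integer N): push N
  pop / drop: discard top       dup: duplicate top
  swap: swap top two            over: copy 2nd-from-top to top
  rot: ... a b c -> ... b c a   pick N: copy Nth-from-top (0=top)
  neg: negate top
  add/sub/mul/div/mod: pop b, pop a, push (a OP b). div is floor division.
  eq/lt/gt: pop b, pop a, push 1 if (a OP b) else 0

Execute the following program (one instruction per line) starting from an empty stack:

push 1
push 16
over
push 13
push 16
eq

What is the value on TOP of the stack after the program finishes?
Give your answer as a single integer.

After 'push 1': [1]
After 'push 16': [1, 16]
After 'over': [1, 16, 1]
After 'push 13': [1, 16, 1, 13]
After 'push 16': [1, 16, 1, 13, 16]
After 'eq': [1, 16, 1, 0]

Answer: 0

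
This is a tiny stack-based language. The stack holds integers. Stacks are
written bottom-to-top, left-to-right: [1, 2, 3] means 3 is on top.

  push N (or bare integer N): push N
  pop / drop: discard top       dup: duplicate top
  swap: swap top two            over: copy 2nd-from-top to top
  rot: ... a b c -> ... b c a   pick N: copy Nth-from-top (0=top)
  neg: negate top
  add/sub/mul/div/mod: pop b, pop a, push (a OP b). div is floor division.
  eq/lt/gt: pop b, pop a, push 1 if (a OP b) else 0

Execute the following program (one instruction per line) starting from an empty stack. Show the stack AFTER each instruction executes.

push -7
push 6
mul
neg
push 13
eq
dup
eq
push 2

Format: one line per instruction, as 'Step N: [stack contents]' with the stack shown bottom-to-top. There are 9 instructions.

Step 1: [-7]
Step 2: [-7, 6]
Step 3: [-42]
Step 4: [42]
Step 5: [42, 13]
Step 6: [0]
Step 7: [0, 0]
Step 8: [1]
Step 9: [1, 2]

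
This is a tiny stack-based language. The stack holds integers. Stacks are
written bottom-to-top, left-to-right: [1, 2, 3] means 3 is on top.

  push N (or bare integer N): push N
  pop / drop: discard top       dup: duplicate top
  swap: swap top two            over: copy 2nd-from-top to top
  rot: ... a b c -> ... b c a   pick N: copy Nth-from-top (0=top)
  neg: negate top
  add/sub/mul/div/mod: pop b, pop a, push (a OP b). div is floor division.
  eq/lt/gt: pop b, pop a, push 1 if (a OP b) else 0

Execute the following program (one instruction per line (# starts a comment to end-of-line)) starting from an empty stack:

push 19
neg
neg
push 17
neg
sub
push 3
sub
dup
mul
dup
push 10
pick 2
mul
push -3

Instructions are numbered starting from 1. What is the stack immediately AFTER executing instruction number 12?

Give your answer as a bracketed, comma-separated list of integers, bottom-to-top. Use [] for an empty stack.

Step 1 ('push 19'): [19]
Step 2 ('neg'): [-19]
Step 3 ('neg'): [19]
Step 4 ('push 17'): [19, 17]
Step 5 ('neg'): [19, -17]
Step 6 ('sub'): [36]
Step 7 ('push 3'): [36, 3]
Step 8 ('sub'): [33]
Step 9 ('dup'): [33, 33]
Step 10 ('mul'): [1089]
Step 11 ('dup'): [1089, 1089]
Step 12 ('push 10'): [1089, 1089, 10]

Answer: [1089, 1089, 10]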